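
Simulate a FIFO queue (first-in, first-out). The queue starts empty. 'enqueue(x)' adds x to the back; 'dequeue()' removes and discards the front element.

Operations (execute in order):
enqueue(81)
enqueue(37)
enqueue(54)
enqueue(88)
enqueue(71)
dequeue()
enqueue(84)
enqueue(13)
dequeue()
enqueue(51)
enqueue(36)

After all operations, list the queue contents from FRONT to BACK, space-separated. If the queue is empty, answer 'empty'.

enqueue(81): [81]
enqueue(37): [81, 37]
enqueue(54): [81, 37, 54]
enqueue(88): [81, 37, 54, 88]
enqueue(71): [81, 37, 54, 88, 71]
dequeue(): [37, 54, 88, 71]
enqueue(84): [37, 54, 88, 71, 84]
enqueue(13): [37, 54, 88, 71, 84, 13]
dequeue(): [54, 88, 71, 84, 13]
enqueue(51): [54, 88, 71, 84, 13, 51]
enqueue(36): [54, 88, 71, 84, 13, 51, 36]

Answer: 54 88 71 84 13 51 36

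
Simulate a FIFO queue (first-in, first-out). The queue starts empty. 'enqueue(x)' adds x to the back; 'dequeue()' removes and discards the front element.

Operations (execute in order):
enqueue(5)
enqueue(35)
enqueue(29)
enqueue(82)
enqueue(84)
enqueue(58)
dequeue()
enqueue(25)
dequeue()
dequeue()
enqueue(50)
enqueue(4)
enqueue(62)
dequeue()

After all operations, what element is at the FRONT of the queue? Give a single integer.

Answer: 84

Derivation:
enqueue(5): queue = [5]
enqueue(35): queue = [5, 35]
enqueue(29): queue = [5, 35, 29]
enqueue(82): queue = [5, 35, 29, 82]
enqueue(84): queue = [5, 35, 29, 82, 84]
enqueue(58): queue = [5, 35, 29, 82, 84, 58]
dequeue(): queue = [35, 29, 82, 84, 58]
enqueue(25): queue = [35, 29, 82, 84, 58, 25]
dequeue(): queue = [29, 82, 84, 58, 25]
dequeue(): queue = [82, 84, 58, 25]
enqueue(50): queue = [82, 84, 58, 25, 50]
enqueue(4): queue = [82, 84, 58, 25, 50, 4]
enqueue(62): queue = [82, 84, 58, 25, 50, 4, 62]
dequeue(): queue = [84, 58, 25, 50, 4, 62]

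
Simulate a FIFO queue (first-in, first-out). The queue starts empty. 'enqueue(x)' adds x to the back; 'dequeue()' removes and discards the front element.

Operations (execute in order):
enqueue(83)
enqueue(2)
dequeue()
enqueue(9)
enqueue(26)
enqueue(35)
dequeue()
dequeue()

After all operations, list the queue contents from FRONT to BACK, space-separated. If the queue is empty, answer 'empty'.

enqueue(83): [83]
enqueue(2): [83, 2]
dequeue(): [2]
enqueue(9): [2, 9]
enqueue(26): [2, 9, 26]
enqueue(35): [2, 9, 26, 35]
dequeue(): [9, 26, 35]
dequeue(): [26, 35]

Answer: 26 35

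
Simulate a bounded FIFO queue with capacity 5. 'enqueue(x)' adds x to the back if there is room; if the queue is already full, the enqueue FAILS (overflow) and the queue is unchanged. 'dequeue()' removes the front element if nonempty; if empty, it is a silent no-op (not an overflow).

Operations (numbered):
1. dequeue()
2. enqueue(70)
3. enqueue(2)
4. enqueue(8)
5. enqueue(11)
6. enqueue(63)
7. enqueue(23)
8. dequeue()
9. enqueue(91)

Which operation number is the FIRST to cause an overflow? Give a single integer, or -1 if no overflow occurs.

1. dequeue(): empty, no-op, size=0
2. enqueue(70): size=1
3. enqueue(2): size=2
4. enqueue(8): size=3
5. enqueue(11): size=4
6. enqueue(63): size=5
7. enqueue(23): size=5=cap → OVERFLOW (fail)
8. dequeue(): size=4
9. enqueue(91): size=5

Answer: 7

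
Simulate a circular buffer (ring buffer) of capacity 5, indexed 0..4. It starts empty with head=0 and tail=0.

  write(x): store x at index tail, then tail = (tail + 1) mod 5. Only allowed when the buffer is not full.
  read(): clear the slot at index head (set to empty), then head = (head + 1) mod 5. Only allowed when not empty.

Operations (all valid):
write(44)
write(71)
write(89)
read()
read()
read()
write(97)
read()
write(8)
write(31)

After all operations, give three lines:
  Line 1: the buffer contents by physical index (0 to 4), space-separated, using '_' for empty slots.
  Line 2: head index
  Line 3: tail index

Answer: 31 _ _ _ 8
4
1

Derivation:
write(44): buf=[44 _ _ _ _], head=0, tail=1, size=1
write(71): buf=[44 71 _ _ _], head=0, tail=2, size=2
write(89): buf=[44 71 89 _ _], head=0, tail=3, size=3
read(): buf=[_ 71 89 _ _], head=1, tail=3, size=2
read(): buf=[_ _ 89 _ _], head=2, tail=3, size=1
read(): buf=[_ _ _ _ _], head=3, tail=3, size=0
write(97): buf=[_ _ _ 97 _], head=3, tail=4, size=1
read(): buf=[_ _ _ _ _], head=4, tail=4, size=0
write(8): buf=[_ _ _ _ 8], head=4, tail=0, size=1
write(31): buf=[31 _ _ _ 8], head=4, tail=1, size=2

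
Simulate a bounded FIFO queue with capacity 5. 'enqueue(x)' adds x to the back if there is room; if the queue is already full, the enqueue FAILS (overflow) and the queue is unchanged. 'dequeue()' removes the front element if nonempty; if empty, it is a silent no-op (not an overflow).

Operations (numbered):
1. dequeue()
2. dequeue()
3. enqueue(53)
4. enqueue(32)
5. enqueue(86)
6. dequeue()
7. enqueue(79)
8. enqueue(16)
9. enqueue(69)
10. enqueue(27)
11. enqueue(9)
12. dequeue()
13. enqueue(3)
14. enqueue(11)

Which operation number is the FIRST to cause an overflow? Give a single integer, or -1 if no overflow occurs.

Answer: 10

Derivation:
1. dequeue(): empty, no-op, size=0
2. dequeue(): empty, no-op, size=0
3. enqueue(53): size=1
4. enqueue(32): size=2
5. enqueue(86): size=3
6. dequeue(): size=2
7. enqueue(79): size=3
8. enqueue(16): size=4
9. enqueue(69): size=5
10. enqueue(27): size=5=cap → OVERFLOW (fail)
11. enqueue(9): size=5=cap → OVERFLOW (fail)
12. dequeue(): size=4
13. enqueue(3): size=5
14. enqueue(11): size=5=cap → OVERFLOW (fail)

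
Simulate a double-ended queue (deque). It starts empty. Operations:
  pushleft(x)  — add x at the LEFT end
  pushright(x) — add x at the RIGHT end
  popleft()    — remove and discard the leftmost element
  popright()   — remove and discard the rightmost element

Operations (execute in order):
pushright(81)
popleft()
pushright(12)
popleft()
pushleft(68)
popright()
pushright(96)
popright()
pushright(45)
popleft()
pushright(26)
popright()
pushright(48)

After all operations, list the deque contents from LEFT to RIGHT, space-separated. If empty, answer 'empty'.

Answer: 48

Derivation:
pushright(81): [81]
popleft(): []
pushright(12): [12]
popleft(): []
pushleft(68): [68]
popright(): []
pushright(96): [96]
popright(): []
pushright(45): [45]
popleft(): []
pushright(26): [26]
popright(): []
pushright(48): [48]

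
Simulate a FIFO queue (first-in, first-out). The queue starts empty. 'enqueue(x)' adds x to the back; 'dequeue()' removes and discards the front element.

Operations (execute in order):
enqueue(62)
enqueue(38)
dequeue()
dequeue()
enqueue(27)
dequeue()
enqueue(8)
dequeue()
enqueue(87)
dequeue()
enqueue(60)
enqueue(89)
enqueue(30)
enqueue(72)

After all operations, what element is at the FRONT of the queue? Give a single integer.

Answer: 60

Derivation:
enqueue(62): queue = [62]
enqueue(38): queue = [62, 38]
dequeue(): queue = [38]
dequeue(): queue = []
enqueue(27): queue = [27]
dequeue(): queue = []
enqueue(8): queue = [8]
dequeue(): queue = []
enqueue(87): queue = [87]
dequeue(): queue = []
enqueue(60): queue = [60]
enqueue(89): queue = [60, 89]
enqueue(30): queue = [60, 89, 30]
enqueue(72): queue = [60, 89, 30, 72]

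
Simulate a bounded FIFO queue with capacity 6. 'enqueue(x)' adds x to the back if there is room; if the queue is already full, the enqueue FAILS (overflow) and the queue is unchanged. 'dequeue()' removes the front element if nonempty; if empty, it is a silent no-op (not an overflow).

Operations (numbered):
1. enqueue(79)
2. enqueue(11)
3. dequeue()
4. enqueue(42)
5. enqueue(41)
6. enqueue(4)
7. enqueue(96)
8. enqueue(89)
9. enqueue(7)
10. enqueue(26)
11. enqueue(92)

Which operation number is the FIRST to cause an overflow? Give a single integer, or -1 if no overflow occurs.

1. enqueue(79): size=1
2. enqueue(11): size=2
3. dequeue(): size=1
4. enqueue(42): size=2
5. enqueue(41): size=3
6. enqueue(4): size=4
7. enqueue(96): size=5
8. enqueue(89): size=6
9. enqueue(7): size=6=cap → OVERFLOW (fail)
10. enqueue(26): size=6=cap → OVERFLOW (fail)
11. enqueue(92): size=6=cap → OVERFLOW (fail)

Answer: 9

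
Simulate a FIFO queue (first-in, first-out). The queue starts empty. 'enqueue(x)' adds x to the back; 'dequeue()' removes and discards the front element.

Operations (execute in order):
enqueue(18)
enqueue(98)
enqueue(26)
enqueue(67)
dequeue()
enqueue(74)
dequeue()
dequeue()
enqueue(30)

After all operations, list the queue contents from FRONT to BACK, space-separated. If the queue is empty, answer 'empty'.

enqueue(18): [18]
enqueue(98): [18, 98]
enqueue(26): [18, 98, 26]
enqueue(67): [18, 98, 26, 67]
dequeue(): [98, 26, 67]
enqueue(74): [98, 26, 67, 74]
dequeue(): [26, 67, 74]
dequeue(): [67, 74]
enqueue(30): [67, 74, 30]

Answer: 67 74 30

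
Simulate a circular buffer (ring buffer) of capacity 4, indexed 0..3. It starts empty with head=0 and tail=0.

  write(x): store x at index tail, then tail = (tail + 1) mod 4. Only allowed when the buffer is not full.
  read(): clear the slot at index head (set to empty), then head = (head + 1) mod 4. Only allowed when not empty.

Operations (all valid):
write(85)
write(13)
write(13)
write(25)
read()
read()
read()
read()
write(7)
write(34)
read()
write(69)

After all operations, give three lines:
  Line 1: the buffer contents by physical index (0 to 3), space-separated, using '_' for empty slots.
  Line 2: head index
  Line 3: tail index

Answer: _ 34 69 _
1
3

Derivation:
write(85): buf=[85 _ _ _], head=0, tail=1, size=1
write(13): buf=[85 13 _ _], head=0, tail=2, size=2
write(13): buf=[85 13 13 _], head=0, tail=3, size=3
write(25): buf=[85 13 13 25], head=0, tail=0, size=4
read(): buf=[_ 13 13 25], head=1, tail=0, size=3
read(): buf=[_ _ 13 25], head=2, tail=0, size=2
read(): buf=[_ _ _ 25], head=3, tail=0, size=1
read(): buf=[_ _ _ _], head=0, tail=0, size=0
write(7): buf=[7 _ _ _], head=0, tail=1, size=1
write(34): buf=[7 34 _ _], head=0, tail=2, size=2
read(): buf=[_ 34 _ _], head=1, tail=2, size=1
write(69): buf=[_ 34 69 _], head=1, tail=3, size=2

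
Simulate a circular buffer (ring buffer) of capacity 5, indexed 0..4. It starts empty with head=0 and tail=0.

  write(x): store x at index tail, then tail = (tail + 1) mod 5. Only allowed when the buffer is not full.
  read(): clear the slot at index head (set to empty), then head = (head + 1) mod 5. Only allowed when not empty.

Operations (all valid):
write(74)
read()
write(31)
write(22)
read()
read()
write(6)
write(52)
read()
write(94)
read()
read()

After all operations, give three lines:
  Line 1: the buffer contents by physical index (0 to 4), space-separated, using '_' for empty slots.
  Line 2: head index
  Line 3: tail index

write(74): buf=[74 _ _ _ _], head=0, tail=1, size=1
read(): buf=[_ _ _ _ _], head=1, tail=1, size=0
write(31): buf=[_ 31 _ _ _], head=1, tail=2, size=1
write(22): buf=[_ 31 22 _ _], head=1, tail=3, size=2
read(): buf=[_ _ 22 _ _], head=2, tail=3, size=1
read(): buf=[_ _ _ _ _], head=3, tail=3, size=0
write(6): buf=[_ _ _ 6 _], head=3, tail=4, size=1
write(52): buf=[_ _ _ 6 52], head=3, tail=0, size=2
read(): buf=[_ _ _ _ 52], head=4, tail=0, size=1
write(94): buf=[94 _ _ _ 52], head=4, tail=1, size=2
read(): buf=[94 _ _ _ _], head=0, tail=1, size=1
read(): buf=[_ _ _ _ _], head=1, tail=1, size=0

Answer: _ _ _ _ _
1
1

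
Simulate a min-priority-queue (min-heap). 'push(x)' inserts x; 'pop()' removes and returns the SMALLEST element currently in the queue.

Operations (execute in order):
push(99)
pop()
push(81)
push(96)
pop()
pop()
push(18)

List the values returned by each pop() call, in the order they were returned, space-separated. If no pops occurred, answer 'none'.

push(99): heap contents = [99]
pop() → 99: heap contents = []
push(81): heap contents = [81]
push(96): heap contents = [81, 96]
pop() → 81: heap contents = [96]
pop() → 96: heap contents = []
push(18): heap contents = [18]

Answer: 99 81 96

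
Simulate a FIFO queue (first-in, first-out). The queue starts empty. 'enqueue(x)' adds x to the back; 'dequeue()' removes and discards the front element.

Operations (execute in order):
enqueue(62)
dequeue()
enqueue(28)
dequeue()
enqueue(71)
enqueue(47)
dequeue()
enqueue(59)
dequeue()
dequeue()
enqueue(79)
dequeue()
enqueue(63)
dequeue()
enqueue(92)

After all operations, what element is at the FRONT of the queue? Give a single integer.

Answer: 92

Derivation:
enqueue(62): queue = [62]
dequeue(): queue = []
enqueue(28): queue = [28]
dequeue(): queue = []
enqueue(71): queue = [71]
enqueue(47): queue = [71, 47]
dequeue(): queue = [47]
enqueue(59): queue = [47, 59]
dequeue(): queue = [59]
dequeue(): queue = []
enqueue(79): queue = [79]
dequeue(): queue = []
enqueue(63): queue = [63]
dequeue(): queue = []
enqueue(92): queue = [92]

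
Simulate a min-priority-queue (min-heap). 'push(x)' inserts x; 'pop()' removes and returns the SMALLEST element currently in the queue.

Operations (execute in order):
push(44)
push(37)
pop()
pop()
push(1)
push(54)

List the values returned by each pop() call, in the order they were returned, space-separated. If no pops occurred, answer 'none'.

Answer: 37 44

Derivation:
push(44): heap contents = [44]
push(37): heap contents = [37, 44]
pop() → 37: heap contents = [44]
pop() → 44: heap contents = []
push(1): heap contents = [1]
push(54): heap contents = [1, 54]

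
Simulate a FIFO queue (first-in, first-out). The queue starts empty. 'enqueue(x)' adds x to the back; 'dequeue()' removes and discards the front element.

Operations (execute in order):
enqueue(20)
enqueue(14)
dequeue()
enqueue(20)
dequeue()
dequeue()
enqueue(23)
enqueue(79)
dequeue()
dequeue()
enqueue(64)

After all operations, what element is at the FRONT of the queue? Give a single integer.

Answer: 64

Derivation:
enqueue(20): queue = [20]
enqueue(14): queue = [20, 14]
dequeue(): queue = [14]
enqueue(20): queue = [14, 20]
dequeue(): queue = [20]
dequeue(): queue = []
enqueue(23): queue = [23]
enqueue(79): queue = [23, 79]
dequeue(): queue = [79]
dequeue(): queue = []
enqueue(64): queue = [64]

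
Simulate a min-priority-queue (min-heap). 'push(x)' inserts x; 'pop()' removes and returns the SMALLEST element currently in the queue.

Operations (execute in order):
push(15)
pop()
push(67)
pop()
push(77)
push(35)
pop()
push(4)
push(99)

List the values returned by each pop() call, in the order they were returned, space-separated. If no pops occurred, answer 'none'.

Answer: 15 67 35

Derivation:
push(15): heap contents = [15]
pop() → 15: heap contents = []
push(67): heap contents = [67]
pop() → 67: heap contents = []
push(77): heap contents = [77]
push(35): heap contents = [35, 77]
pop() → 35: heap contents = [77]
push(4): heap contents = [4, 77]
push(99): heap contents = [4, 77, 99]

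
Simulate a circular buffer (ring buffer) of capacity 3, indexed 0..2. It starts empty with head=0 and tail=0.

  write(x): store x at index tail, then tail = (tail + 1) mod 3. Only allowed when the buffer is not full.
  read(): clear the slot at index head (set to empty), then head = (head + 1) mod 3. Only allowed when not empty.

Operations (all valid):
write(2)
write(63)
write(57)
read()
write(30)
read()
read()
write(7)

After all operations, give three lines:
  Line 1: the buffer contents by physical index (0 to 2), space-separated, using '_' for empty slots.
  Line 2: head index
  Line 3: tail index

write(2): buf=[2 _ _], head=0, tail=1, size=1
write(63): buf=[2 63 _], head=0, tail=2, size=2
write(57): buf=[2 63 57], head=0, tail=0, size=3
read(): buf=[_ 63 57], head=1, tail=0, size=2
write(30): buf=[30 63 57], head=1, tail=1, size=3
read(): buf=[30 _ 57], head=2, tail=1, size=2
read(): buf=[30 _ _], head=0, tail=1, size=1
write(7): buf=[30 7 _], head=0, tail=2, size=2

Answer: 30 7 _
0
2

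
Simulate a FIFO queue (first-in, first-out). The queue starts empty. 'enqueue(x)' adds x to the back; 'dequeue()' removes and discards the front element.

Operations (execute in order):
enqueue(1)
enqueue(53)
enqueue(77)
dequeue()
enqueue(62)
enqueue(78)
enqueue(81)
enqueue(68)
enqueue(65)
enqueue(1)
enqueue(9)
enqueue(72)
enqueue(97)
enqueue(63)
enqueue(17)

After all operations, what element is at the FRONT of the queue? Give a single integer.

enqueue(1): queue = [1]
enqueue(53): queue = [1, 53]
enqueue(77): queue = [1, 53, 77]
dequeue(): queue = [53, 77]
enqueue(62): queue = [53, 77, 62]
enqueue(78): queue = [53, 77, 62, 78]
enqueue(81): queue = [53, 77, 62, 78, 81]
enqueue(68): queue = [53, 77, 62, 78, 81, 68]
enqueue(65): queue = [53, 77, 62, 78, 81, 68, 65]
enqueue(1): queue = [53, 77, 62, 78, 81, 68, 65, 1]
enqueue(9): queue = [53, 77, 62, 78, 81, 68, 65, 1, 9]
enqueue(72): queue = [53, 77, 62, 78, 81, 68, 65, 1, 9, 72]
enqueue(97): queue = [53, 77, 62, 78, 81, 68, 65, 1, 9, 72, 97]
enqueue(63): queue = [53, 77, 62, 78, 81, 68, 65, 1, 9, 72, 97, 63]
enqueue(17): queue = [53, 77, 62, 78, 81, 68, 65, 1, 9, 72, 97, 63, 17]

Answer: 53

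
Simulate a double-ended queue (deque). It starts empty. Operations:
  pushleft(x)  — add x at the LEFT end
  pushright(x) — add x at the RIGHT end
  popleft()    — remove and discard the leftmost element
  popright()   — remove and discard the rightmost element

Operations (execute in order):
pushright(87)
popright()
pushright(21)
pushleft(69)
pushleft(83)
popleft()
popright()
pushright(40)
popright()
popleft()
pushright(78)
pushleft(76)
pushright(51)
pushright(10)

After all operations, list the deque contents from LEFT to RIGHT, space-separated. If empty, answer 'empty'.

Answer: 76 78 51 10

Derivation:
pushright(87): [87]
popright(): []
pushright(21): [21]
pushleft(69): [69, 21]
pushleft(83): [83, 69, 21]
popleft(): [69, 21]
popright(): [69]
pushright(40): [69, 40]
popright(): [69]
popleft(): []
pushright(78): [78]
pushleft(76): [76, 78]
pushright(51): [76, 78, 51]
pushright(10): [76, 78, 51, 10]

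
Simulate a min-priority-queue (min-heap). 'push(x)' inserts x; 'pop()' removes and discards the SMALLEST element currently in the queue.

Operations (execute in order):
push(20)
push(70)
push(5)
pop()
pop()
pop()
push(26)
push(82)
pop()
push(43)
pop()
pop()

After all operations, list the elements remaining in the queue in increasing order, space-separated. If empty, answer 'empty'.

Answer: empty

Derivation:
push(20): heap contents = [20]
push(70): heap contents = [20, 70]
push(5): heap contents = [5, 20, 70]
pop() → 5: heap contents = [20, 70]
pop() → 20: heap contents = [70]
pop() → 70: heap contents = []
push(26): heap contents = [26]
push(82): heap contents = [26, 82]
pop() → 26: heap contents = [82]
push(43): heap contents = [43, 82]
pop() → 43: heap contents = [82]
pop() → 82: heap contents = []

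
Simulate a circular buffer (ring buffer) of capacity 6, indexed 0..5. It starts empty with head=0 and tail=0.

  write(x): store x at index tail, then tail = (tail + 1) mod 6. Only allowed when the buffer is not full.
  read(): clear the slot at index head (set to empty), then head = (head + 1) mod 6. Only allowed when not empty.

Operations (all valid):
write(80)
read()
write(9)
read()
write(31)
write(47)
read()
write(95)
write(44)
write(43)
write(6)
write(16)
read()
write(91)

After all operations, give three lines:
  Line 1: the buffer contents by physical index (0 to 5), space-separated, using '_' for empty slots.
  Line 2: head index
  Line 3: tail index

write(80): buf=[80 _ _ _ _ _], head=0, tail=1, size=1
read(): buf=[_ _ _ _ _ _], head=1, tail=1, size=0
write(9): buf=[_ 9 _ _ _ _], head=1, tail=2, size=1
read(): buf=[_ _ _ _ _ _], head=2, tail=2, size=0
write(31): buf=[_ _ 31 _ _ _], head=2, tail=3, size=1
write(47): buf=[_ _ 31 47 _ _], head=2, tail=4, size=2
read(): buf=[_ _ _ 47 _ _], head=3, tail=4, size=1
write(95): buf=[_ _ _ 47 95 _], head=3, tail=5, size=2
write(44): buf=[_ _ _ 47 95 44], head=3, tail=0, size=3
write(43): buf=[43 _ _ 47 95 44], head=3, tail=1, size=4
write(6): buf=[43 6 _ 47 95 44], head=3, tail=2, size=5
write(16): buf=[43 6 16 47 95 44], head=3, tail=3, size=6
read(): buf=[43 6 16 _ 95 44], head=4, tail=3, size=5
write(91): buf=[43 6 16 91 95 44], head=4, tail=4, size=6

Answer: 43 6 16 91 95 44
4
4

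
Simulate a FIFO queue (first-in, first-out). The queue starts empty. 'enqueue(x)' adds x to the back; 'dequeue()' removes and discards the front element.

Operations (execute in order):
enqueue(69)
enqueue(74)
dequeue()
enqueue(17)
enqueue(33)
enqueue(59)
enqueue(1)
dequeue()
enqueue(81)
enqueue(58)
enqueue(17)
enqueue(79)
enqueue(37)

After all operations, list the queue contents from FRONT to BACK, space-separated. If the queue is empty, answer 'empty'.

Answer: 17 33 59 1 81 58 17 79 37

Derivation:
enqueue(69): [69]
enqueue(74): [69, 74]
dequeue(): [74]
enqueue(17): [74, 17]
enqueue(33): [74, 17, 33]
enqueue(59): [74, 17, 33, 59]
enqueue(1): [74, 17, 33, 59, 1]
dequeue(): [17, 33, 59, 1]
enqueue(81): [17, 33, 59, 1, 81]
enqueue(58): [17, 33, 59, 1, 81, 58]
enqueue(17): [17, 33, 59, 1, 81, 58, 17]
enqueue(79): [17, 33, 59, 1, 81, 58, 17, 79]
enqueue(37): [17, 33, 59, 1, 81, 58, 17, 79, 37]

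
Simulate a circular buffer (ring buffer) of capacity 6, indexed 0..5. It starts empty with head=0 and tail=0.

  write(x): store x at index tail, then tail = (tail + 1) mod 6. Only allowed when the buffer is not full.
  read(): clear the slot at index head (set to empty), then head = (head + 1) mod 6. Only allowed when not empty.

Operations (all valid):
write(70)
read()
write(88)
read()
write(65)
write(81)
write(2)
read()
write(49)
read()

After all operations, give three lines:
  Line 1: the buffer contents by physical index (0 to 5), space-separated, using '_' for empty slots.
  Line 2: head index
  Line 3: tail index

Answer: _ _ _ _ 2 49
4
0

Derivation:
write(70): buf=[70 _ _ _ _ _], head=0, tail=1, size=1
read(): buf=[_ _ _ _ _ _], head=1, tail=1, size=0
write(88): buf=[_ 88 _ _ _ _], head=1, tail=2, size=1
read(): buf=[_ _ _ _ _ _], head=2, tail=2, size=0
write(65): buf=[_ _ 65 _ _ _], head=2, tail=3, size=1
write(81): buf=[_ _ 65 81 _ _], head=2, tail=4, size=2
write(2): buf=[_ _ 65 81 2 _], head=2, tail=5, size=3
read(): buf=[_ _ _ 81 2 _], head=3, tail=5, size=2
write(49): buf=[_ _ _ 81 2 49], head=3, tail=0, size=3
read(): buf=[_ _ _ _ 2 49], head=4, tail=0, size=2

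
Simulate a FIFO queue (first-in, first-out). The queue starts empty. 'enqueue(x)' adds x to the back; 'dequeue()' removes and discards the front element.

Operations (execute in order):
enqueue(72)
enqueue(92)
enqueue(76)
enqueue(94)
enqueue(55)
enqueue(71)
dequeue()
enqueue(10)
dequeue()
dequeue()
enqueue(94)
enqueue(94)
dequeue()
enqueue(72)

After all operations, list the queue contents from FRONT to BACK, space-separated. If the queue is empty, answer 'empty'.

enqueue(72): [72]
enqueue(92): [72, 92]
enqueue(76): [72, 92, 76]
enqueue(94): [72, 92, 76, 94]
enqueue(55): [72, 92, 76, 94, 55]
enqueue(71): [72, 92, 76, 94, 55, 71]
dequeue(): [92, 76, 94, 55, 71]
enqueue(10): [92, 76, 94, 55, 71, 10]
dequeue(): [76, 94, 55, 71, 10]
dequeue(): [94, 55, 71, 10]
enqueue(94): [94, 55, 71, 10, 94]
enqueue(94): [94, 55, 71, 10, 94, 94]
dequeue(): [55, 71, 10, 94, 94]
enqueue(72): [55, 71, 10, 94, 94, 72]

Answer: 55 71 10 94 94 72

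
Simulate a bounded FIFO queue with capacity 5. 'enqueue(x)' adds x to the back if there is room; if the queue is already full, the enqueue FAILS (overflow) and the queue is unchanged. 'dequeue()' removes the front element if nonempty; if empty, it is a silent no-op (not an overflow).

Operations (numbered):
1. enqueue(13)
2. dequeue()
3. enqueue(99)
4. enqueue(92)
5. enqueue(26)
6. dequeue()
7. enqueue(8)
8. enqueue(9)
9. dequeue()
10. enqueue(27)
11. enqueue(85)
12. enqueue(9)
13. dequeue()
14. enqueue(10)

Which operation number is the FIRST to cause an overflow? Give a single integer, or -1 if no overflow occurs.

1. enqueue(13): size=1
2. dequeue(): size=0
3. enqueue(99): size=1
4. enqueue(92): size=2
5. enqueue(26): size=3
6. dequeue(): size=2
7. enqueue(8): size=3
8. enqueue(9): size=4
9. dequeue(): size=3
10. enqueue(27): size=4
11. enqueue(85): size=5
12. enqueue(9): size=5=cap → OVERFLOW (fail)
13. dequeue(): size=4
14. enqueue(10): size=5

Answer: 12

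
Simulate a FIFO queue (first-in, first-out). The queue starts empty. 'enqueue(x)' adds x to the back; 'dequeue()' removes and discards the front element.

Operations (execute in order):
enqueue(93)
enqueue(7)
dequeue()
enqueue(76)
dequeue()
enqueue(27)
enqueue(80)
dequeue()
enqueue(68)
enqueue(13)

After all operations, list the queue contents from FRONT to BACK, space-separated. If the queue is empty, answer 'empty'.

Answer: 27 80 68 13

Derivation:
enqueue(93): [93]
enqueue(7): [93, 7]
dequeue(): [7]
enqueue(76): [7, 76]
dequeue(): [76]
enqueue(27): [76, 27]
enqueue(80): [76, 27, 80]
dequeue(): [27, 80]
enqueue(68): [27, 80, 68]
enqueue(13): [27, 80, 68, 13]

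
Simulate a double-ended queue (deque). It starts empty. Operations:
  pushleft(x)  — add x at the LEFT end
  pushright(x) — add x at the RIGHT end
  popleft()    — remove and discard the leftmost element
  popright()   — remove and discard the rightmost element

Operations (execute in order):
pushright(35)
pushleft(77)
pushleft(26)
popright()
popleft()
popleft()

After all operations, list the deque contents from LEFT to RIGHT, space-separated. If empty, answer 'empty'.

Answer: empty

Derivation:
pushright(35): [35]
pushleft(77): [77, 35]
pushleft(26): [26, 77, 35]
popright(): [26, 77]
popleft(): [77]
popleft(): []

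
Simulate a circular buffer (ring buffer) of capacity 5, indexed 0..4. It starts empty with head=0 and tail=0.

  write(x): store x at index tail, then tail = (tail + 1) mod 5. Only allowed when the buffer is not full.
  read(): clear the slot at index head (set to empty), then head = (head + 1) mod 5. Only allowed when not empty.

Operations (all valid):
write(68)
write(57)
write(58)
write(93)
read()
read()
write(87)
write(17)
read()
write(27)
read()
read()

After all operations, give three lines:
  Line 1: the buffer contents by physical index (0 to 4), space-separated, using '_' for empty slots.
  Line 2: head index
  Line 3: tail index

write(68): buf=[68 _ _ _ _], head=0, tail=1, size=1
write(57): buf=[68 57 _ _ _], head=0, tail=2, size=2
write(58): buf=[68 57 58 _ _], head=0, tail=3, size=3
write(93): buf=[68 57 58 93 _], head=0, tail=4, size=4
read(): buf=[_ 57 58 93 _], head=1, tail=4, size=3
read(): buf=[_ _ 58 93 _], head=2, tail=4, size=2
write(87): buf=[_ _ 58 93 87], head=2, tail=0, size=3
write(17): buf=[17 _ 58 93 87], head=2, tail=1, size=4
read(): buf=[17 _ _ 93 87], head=3, tail=1, size=3
write(27): buf=[17 27 _ 93 87], head=3, tail=2, size=4
read(): buf=[17 27 _ _ 87], head=4, tail=2, size=3
read(): buf=[17 27 _ _ _], head=0, tail=2, size=2

Answer: 17 27 _ _ _
0
2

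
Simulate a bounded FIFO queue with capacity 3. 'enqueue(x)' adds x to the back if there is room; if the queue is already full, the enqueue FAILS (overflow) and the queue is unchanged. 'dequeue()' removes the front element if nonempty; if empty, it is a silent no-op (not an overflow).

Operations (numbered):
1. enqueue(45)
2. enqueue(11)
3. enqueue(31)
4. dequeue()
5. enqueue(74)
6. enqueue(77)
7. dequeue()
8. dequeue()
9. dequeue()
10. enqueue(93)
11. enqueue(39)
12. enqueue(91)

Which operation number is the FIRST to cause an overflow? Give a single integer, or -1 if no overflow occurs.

Answer: 6

Derivation:
1. enqueue(45): size=1
2. enqueue(11): size=2
3. enqueue(31): size=3
4. dequeue(): size=2
5. enqueue(74): size=3
6. enqueue(77): size=3=cap → OVERFLOW (fail)
7. dequeue(): size=2
8. dequeue(): size=1
9. dequeue(): size=0
10. enqueue(93): size=1
11. enqueue(39): size=2
12. enqueue(91): size=3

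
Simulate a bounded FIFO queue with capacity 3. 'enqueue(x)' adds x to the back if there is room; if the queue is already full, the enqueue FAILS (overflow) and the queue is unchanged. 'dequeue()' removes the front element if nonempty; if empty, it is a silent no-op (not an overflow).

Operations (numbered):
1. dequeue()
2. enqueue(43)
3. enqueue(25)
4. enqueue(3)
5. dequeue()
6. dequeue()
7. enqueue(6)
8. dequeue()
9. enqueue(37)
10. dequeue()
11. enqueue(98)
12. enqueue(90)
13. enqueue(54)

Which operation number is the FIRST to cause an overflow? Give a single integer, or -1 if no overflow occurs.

Answer: 13

Derivation:
1. dequeue(): empty, no-op, size=0
2. enqueue(43): size=1
3. enqueue(25): size=2
4. enqueue(3): size=3
5. dequeue(): size=2
6. dequeue(): size=1
7. enqueue(6): size=2
8. dequeue(): size=1
9. enqueue(37): size=2
10. dequeue(): size=1
11. enqueue(98): size=2
12. enqueue(90): size=3
13. enqueue(54): size=3=cap → OVERFLOW (fail)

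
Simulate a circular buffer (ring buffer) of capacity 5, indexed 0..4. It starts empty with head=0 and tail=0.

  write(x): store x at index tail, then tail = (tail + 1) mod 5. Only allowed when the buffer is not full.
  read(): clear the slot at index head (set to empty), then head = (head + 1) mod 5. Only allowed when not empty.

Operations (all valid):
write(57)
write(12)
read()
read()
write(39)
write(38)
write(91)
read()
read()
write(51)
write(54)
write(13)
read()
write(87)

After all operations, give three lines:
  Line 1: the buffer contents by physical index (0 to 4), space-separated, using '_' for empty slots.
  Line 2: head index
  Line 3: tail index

write(57): buf=[57 _ _ _ _], head=0, tail=1, size=1
write(12): buf=[57 12 _ _ _], head=0, tail=2, size=2
read(): buf=[_ 12 _ _ _], head=1, tail=2, size=1
read(): buf=[_ _ _ _ _], head=2, tail=2, size=0
write(39): buf=[_ _ 39 _ _], head=2, tail=3, size=1
write(38): buf=[_ _ 39 38 _], head=2, tail=4, size=2
write(91): buf=[_ _ 39 38 91], head=2, tail=0, size=3
read(): buf=[_ _ _ 38 91], head=3, tail=0, size=2
read(): buf=[_ _ _ _ 91], head=4, tail=0, size=1
write(51): buf=[51 _ _ _ 91], head=4, tail=1, size=2
write(54): buf=[51 54 _ _ 91], head=4, tail=2, size=3
write(13): buf=[51 54 13 _ 91], head=4, tail=3, size=4
read(): buf=[51 54 13 _ _], head=0, tail=3, size=3
write(87): buf=[51 54 13 87 _], head=0, tail=4, size=4

Answer: 51 54 13 87 _
0
4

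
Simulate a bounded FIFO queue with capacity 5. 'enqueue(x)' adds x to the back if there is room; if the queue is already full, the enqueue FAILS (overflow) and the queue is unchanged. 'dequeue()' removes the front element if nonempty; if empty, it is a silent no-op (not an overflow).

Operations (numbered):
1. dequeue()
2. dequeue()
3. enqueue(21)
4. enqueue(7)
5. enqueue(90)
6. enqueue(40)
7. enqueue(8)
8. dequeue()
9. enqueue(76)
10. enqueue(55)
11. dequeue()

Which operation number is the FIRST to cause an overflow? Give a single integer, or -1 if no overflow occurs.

Answer: 10

Derivation:
1. dequeue(): empty, no-op, size=0
2. dequeue(): empty, no-op, size=0
3. enqueue(21): size=1
4. enqueue(7): size=2
5. enqueue(90): size=3
6. enqueue(40): size=4
7. enqueue(8): size=5
8. dequeue(): size=4
9. enqueue(76): size=5
10. enqueue(55): size=5=cap → OVERFLOW (fail)
11. dequeue(): size=4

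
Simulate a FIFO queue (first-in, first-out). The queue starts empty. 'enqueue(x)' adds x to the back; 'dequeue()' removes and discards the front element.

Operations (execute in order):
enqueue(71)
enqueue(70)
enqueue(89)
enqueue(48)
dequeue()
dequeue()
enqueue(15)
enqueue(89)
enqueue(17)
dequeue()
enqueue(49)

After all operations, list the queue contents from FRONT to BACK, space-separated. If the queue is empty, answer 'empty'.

Answer: 48 15 89 17 49

Derivation:
enqueue(71): [71]
enqueue(70): [71, 70]
enqueue(89): [71, 70, 89]
enqueue(48): [71, 70, 89, 48]
dequeue(): [70, 89, 48]
dequeue(): [89, 48]
enqueue(15): [89, 48, 15]
enqueue(89): [89, 48, 15, 89]
enqueue(17): [89, 48, 15, 89, 17]
dequeue(): [48, 15, 89, 17]
enqueue(49): [48, 15, 89, 17, 49]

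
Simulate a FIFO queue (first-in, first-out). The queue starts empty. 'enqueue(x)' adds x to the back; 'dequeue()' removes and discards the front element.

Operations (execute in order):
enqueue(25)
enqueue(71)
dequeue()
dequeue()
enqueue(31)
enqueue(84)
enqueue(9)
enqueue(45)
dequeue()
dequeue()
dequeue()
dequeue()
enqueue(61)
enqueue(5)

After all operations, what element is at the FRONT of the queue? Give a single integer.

Answer: 61

Derivation:
enqueue(25): queue = [25]
enqueue(71): queue = [25, 71]
dequeue(): queue = [71]
dequeue(): queue = []
enqueue(31): queue = [31]
enqueue(84): queue = [31, 84]
enqueue(9): queue = [31, 84, 9]
enqueue(45): queue = [31, 84, 9, 45]
dequeue(): queue = [84, 9, 45]
dequeue(): queue = [9, 45]
dequeue(): queue = [45]
dequeue(): queue = []
enqueue(61): queue = [61]
enqueue(5): queue = [61, 5]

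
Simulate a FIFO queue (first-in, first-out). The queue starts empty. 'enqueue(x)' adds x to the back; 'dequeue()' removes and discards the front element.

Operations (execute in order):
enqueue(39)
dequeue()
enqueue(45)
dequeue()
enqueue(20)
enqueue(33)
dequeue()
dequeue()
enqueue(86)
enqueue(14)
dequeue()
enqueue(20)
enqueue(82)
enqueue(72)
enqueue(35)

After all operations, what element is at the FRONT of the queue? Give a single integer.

enqueue(39): queue = [39]
dequeue(): queue = []
enqueue(45): queue = [45]
dequeue(): queue = []
enqueue(20): queue = [20]
enqueue(33): queue = [20, 33]
dequeue(): queue = [33]
dequeue(): queue = []
enqueue(86): queue = [86]
enqueue(14): queue = [86, 14]
dequeue(): queue = [14]
enqueue(20): queue = [14, 20]
enqueue(82): queue = [14, 20, 82]
enqueue(72): queue = [14, 20, 82, 72]
enqueue(35): queue = [14, 20, 82, 72, 35]

Answer: 14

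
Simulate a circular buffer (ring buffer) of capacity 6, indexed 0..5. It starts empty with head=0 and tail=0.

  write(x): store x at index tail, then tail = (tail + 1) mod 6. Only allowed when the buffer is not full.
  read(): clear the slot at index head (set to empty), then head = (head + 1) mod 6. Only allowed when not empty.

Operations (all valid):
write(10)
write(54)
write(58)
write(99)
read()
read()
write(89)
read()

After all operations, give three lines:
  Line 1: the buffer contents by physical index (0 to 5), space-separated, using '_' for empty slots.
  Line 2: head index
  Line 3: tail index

write(10): buf=[10 _ _ _ _ _], head=0, tail=1, size=1
write(54): buf=[10 54 _ _ _ _], head=0, tail=2, size=2
write(58): buf=[10 54 58 _ _ _], head=0, tail=3, size=3
write(99): buf=[10 54 58 99 _ _], head=0, tail=4, size=4
read(): buf=[_ 54 58 99 _ _], head=1, tail=4, size=3
read(): buf=[_ _ 58 99 _ _], head=2, tail=4, size=2
write(89): buf=[_ _ 58 99 89 _], head=2, tail=5, size=3
read(): buf=[_ _ _ 99 89 _], head=3, tail=5, size=2

Answer: _ _ _ 99 89 _
3
5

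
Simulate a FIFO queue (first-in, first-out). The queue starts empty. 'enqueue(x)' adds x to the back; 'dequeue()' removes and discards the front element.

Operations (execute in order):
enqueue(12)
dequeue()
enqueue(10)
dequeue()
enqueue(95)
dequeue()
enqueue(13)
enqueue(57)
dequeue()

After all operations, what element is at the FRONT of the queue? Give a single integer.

Answer: 57

Derivation:
enqueue(12): queue = [12]
dequeue(): queue = []
enqueue(10): queue = [10]
dequeue(): queue = []
enqueue(95): queue = [95]
dequeue(): queue = []
enqueue(13): queue = [13]
enqueue(57): queue = [13, 57]
dequeue(): queue = [57]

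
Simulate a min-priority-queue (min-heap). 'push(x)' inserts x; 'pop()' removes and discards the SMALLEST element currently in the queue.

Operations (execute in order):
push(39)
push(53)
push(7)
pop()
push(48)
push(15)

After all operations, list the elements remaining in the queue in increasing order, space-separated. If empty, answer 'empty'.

Answer: 15 39 48 53

Derivation:
push(39): heap contents = [39]
push(53): heap contents = [39, 53]
push(7): heap contents = [7, 39, 53]
pop() → 7: heap contents = [39, 53]
push(48): heap contents = [39, 48, 53]
push(15): heap contents = [15, 39, 48, 53]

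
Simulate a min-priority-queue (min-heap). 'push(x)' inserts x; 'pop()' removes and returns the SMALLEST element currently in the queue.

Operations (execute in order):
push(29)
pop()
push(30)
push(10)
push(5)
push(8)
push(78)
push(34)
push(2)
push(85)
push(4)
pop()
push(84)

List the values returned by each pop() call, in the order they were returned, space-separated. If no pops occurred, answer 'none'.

Answer: 29 2

Derivation:
push(29): heap contents = [29]
pop() → 29: heap contents = []
push(30): heap contents = [30]
push(10): heap contents = [10, 30]
push(5): heap contents = [5, 10, 30]
push(8): heap contents = [5, 8, 10, 30]
push(78): heap contents = [5, 8, 10, 30, 78]
push(34): heap contents = [5, 8, 10, 30, 34, 78]
push(2): heap contents = [2, 5, 8, 10, 30, 34, 78]
push(85): heap contents = [2, 5, 8, 10, 30, 34, 78, 85]
push(4): heap contents = [2, 4, 5, 8, 10, 30, 34, 78, 85]
pop() → 2: heap contents = [4, 5, 8, 10, 30, 34, 78, 85]
push(84): heap contents = [4, 5, 8, 10, 30, 34, 78, 84, 85]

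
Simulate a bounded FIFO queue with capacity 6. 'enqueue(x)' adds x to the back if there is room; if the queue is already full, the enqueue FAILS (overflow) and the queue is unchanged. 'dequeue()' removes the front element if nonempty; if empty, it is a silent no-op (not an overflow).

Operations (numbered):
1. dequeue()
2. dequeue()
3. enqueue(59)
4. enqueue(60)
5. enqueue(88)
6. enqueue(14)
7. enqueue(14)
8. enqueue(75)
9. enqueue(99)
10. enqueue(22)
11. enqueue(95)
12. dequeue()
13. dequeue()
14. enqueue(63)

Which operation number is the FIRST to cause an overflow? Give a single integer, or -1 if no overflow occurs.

1. dequeue(): empty, no-op, size=0
2. dequeue(): empty, no-op, size=0
3. enqueue(59): size=1
4. enqueue(60): size=2
5. enqueue(88): size=3
6. enqueue(14): size=4
7. enqueue(14): size=5
8. enqueue(75): size=6
9. enqueue(99): size=6=cap → OVERFLOW (fail)
10. enqueue(22): size=6=cap → OVERFLOW (fail)
11. enqueue(95): size=6=cap → OVERFLOW (fail)
12. dequeue(): size=5
13. dequeue(): size=4
14. enqueue(63): size=5

Answer: 9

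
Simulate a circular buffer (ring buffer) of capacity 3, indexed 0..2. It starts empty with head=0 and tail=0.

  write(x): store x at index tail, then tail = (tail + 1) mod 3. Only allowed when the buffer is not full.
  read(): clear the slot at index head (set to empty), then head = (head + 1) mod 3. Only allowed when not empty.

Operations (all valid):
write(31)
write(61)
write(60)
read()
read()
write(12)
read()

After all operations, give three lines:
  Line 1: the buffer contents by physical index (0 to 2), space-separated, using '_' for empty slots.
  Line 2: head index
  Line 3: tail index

write(31): buf=[31 _ _], head=0, tail=1, size=1
write(61): buf=[31 61 _], head=0, tail=2, size=2
write(60): buf=[31 61 60], head=0, tail=0, size=3
read(): buf=[_ 61 60], head=1, tail=0, size=2
read(): buf=[_ _ 60], head=2, tail=0, size=1
write(12): buf=[12 _ 60], head=2, tail=1, size=2
read(): buf=[12 _ _], head=0, tail=1, size=1

Answer: 12 _ _
0
1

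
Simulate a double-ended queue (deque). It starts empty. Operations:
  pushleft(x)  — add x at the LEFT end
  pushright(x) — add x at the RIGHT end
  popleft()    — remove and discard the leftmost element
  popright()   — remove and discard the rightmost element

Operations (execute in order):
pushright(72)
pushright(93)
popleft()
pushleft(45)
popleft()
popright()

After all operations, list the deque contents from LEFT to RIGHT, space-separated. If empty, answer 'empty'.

Answer: empty

Derivation:
pushright(72): [72]
pushright(93): [72, 93]
popleft(): [93]
pushleft(45): [45, 93]
popleft(): [93]
popright(): []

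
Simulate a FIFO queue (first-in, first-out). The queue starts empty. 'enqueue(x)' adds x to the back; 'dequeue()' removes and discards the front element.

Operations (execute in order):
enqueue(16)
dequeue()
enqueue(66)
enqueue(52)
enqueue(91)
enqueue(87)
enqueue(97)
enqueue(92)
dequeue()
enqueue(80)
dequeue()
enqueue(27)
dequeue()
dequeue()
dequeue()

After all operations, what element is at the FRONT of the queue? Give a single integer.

enqueue(16): queue = [16]
dequeue(): queue = []
enqueue(66): queue = [66]
enqueue(52): queue = [66, 52]
enqueue(91): queue = [66, 52, 91]
enqueue(87): queue = [66, 52, 91, 87]
enqueue(97): queue = [66, 52, 91, 87, 97]
enqueue(92): queue = [66, 52, 91, 87, 97, 92]
dequeue(): queue = [52, 91, 87, 97, 92]
enqueue(80): queue = [52, 91, 87, 97, 92, 80]
dequeue(): queue = [91, 87, 97, 92, 80]
enqueue(27): queue = [91, 87, 97, 92, 80, 27]
dequeue(): queue = [87, 97, 92, 80, 27]
dequeue(): queue = [97, 92, 80, 27]
dequeue(): queue = [92, 80, 27]

Answer: 92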